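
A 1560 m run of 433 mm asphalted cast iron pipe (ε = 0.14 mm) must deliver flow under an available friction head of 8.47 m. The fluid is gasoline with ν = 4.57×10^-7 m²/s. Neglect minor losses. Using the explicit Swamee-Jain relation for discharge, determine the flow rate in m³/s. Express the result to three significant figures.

Swamee-Jain (Type II): Q = -0.965·√(gD⁵h_f/L)·ln[ε/(3.7D) + √(3.17ν²L/(gD³h_f))]
√(gD⁵h_f/L) = √(9.81·0.433⁵·8.47/1560) = 0.02847
ε/(3.7D) = 8.74×10^-5; √(3.17ν²L/(gD³h_f)) = 1.24×10^-5
Q = -0.965·0.02847·ln(9.976×10^-5) = 0.2531 m³/s
Check: V = 1.72 m/s, Re = 1.63×10^6, f = 0.01570, h_f = 8.52 m ≈ 8.47 m ✓

Q ≈ 0.253 m³/s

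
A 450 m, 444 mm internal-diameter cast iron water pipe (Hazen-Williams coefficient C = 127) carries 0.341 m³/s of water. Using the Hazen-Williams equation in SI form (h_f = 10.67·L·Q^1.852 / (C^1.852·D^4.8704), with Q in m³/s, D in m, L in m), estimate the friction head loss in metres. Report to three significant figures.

h_f ≈ 4.34 m

h_f = 10.67·450·0.341^1.852 / (127^1.852·0.444^4.8704) = 4.337 m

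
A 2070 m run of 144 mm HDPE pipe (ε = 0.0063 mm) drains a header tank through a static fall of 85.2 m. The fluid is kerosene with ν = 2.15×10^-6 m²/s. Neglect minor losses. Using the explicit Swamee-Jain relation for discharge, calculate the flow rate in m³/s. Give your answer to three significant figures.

Swamee-Jain (Type II): Q = -0.965·√(gD⁵h_f/L)·ln[ε/(3.7D) + √(3.17ν²L/(gD³h_f))]
√(gD⁵h_f/L) = √(9.81·0.144⁵·85.2/2070) = 0.005000
ε/(3.7D) = 1.18×10^-5; √(3.17ν²L/(gD³h_f)) = 1.10×10^-4
Q = -0.965·0.005000·ln(1.221×10^-4) = 0.04348 m³/s
Check: V = 2.67 m/s, Re = 1.79×10^5, f = 0.01624, h_f = 84.8 m ≈ 85.2 m ✓

Q ≈ 0.0435 m³/s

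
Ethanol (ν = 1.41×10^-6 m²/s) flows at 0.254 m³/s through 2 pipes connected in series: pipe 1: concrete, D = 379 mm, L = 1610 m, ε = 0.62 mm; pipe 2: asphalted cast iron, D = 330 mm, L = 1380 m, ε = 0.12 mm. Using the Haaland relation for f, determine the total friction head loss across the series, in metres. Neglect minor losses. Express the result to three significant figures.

H ≈ 55.5 m

Pipe 1: V = 2.251 m/s, Re = 6.05×10^5, ε/D = 0.00164, f = 0.02257, h_1 = f(L/D)V²/2g = 24.77 m
Pipe 2: V = 2.970 m/s, Re = 6.95×10^5, ε/D = 3.64×10^-4, f = 0.01637, h_2 = f(L/D)V²/2g = 30.78 m
Series → Q common, losses add: H = Σh = 55.55 m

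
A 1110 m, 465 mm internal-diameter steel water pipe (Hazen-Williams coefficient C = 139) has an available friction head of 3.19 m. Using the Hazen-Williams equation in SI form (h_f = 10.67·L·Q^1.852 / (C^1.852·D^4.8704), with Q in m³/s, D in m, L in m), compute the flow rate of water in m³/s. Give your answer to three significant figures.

Rearranging: Q = [h_f·C^1.852·D^4.8704 / (10.67·L)]^(1/1.852)
Q = [3.19·139^1.852·0.465^4.8704 / (10.67·1110)]^0.540 = 0.2193 m³/s

Q ≈ 0.219 m³/s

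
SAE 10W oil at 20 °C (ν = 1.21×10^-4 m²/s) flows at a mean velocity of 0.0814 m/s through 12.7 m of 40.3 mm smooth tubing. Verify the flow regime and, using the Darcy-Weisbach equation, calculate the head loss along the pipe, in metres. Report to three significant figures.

Re = VD/ν = 0.0814·0.04030/1.21×10^-4 = 27.1 → laminar (Re < 2300)
f = 64/Re = 2.361
h_f = f(L/D)V²/(2g) = 2.361·(12.7/0.04030)·0.0814²/(2·9.81) = 0.2512 m

h_f ≈ 0.251 m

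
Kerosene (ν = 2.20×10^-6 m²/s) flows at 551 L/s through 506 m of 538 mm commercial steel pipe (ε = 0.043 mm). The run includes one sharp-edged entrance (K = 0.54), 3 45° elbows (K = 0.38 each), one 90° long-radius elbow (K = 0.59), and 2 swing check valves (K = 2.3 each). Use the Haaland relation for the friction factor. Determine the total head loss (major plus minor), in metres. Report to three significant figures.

H_L ≈ 5.93 m

V = 4Q/(πD²) = 2.424 m/s; V²/2g = 0.2994 m
Re = 5.93×10^5, ε/D = 7.99×10^-5 → f = 0.01375 (Haaland)
Major: h_f = f(L/D)·V²/2g = 0.01375·940.5·0.2994 = 3.871 m
Minor: ΣK = 6.87; h_m = ΣK·V²/2g = 2.057 m
Total H_L = 3.871 + 2.057 = 5.928 m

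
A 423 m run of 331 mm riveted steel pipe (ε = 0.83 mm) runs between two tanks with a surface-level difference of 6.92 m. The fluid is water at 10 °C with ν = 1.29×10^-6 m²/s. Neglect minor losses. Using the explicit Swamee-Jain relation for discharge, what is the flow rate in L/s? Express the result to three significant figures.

Swamee-Jain (Type II): Q = -0.965·√(gD⁵h_f/L)·ln[ε/(3.7D) + √(3.17ν²L/(gD³h_f))]
√(gD⁵h_f/L) = √(9.81·0.331⁵·6.92/423) = 0.02525
ε/(3.7D) = 6.78×10^-4; √(3.17ν²L/(gD³h_f)) = 3.01×10^-5
Q = -0.965·0.02525·ln(7.078×10^-4) = 0.1767 m³/s
Check: V = 2.05 m/s, Re = 5.27×10^5, f = 0.02530, h_f = 6.95 m ≈ 6.92 m ✓

Q ≈ 177 L/s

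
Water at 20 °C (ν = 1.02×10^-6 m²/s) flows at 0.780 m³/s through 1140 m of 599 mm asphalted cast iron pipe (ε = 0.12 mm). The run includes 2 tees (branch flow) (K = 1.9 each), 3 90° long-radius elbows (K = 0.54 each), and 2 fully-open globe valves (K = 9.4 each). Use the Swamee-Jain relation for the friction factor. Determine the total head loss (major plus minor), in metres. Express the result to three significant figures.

H_L ≈ 20.2 m

V = 4Q/(πD²) = 2.768 m/s; V²/2g = 0.3905 m
Re = 1.63×10^6, ε/D = 2.00×10^-4 → f = 0.01443 (Swamee-Jain)
Major: h_f = f(L/D)·V²/2g = 0.01443·1903·0.3905 = 10.73 m
Minor: ΣK = 24.2; h_m = ΣK·V²/2g = 9.458 m
Total H_L = 10.73 + 9.458 = 20.18 m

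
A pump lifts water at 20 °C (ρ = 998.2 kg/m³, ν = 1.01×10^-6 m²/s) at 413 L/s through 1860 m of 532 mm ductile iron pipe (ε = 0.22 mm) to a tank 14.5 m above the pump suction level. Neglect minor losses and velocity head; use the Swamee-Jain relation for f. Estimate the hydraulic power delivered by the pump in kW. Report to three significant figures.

P_hyd ≈ 100 kW

V = 4Q/(πD²) = 1.858 m/s; Re = 9.79×10^5; ε/D = 4.14×10^-4; f = 0.01670
h_f = f(L/D)V²/2g = 10.27 m
Total head H = z + h_f = 14.5 + 10.27 = 24.77 m
P_hyd = ρgQH = 998.2·9.81·0.413·24.77 = 100.2 kW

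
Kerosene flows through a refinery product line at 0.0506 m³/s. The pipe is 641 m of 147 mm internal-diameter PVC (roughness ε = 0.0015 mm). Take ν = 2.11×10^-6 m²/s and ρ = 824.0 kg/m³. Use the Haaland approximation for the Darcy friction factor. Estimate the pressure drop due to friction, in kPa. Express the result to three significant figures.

V = 4Q/(πD²) = 4·0.0506/(π·0.147²) = 2.981 m/s
Re = VD/ν = 2.981·0.147/2.11×10^-6 = 2.08×10^5 → turbulent
ε/D = 0.0015/147 = 1.02×10^-5
Haaland: f = 0.01545
h_f = f(L/D)V²/(2g) = 0.01545·(641/0.147)·2.981²/(2·9.81) = 30.52 m
Δp = ρg·h_f = 824.0·9.81·30.52 = 246.7 kPa

Δp ≈ 247 kPa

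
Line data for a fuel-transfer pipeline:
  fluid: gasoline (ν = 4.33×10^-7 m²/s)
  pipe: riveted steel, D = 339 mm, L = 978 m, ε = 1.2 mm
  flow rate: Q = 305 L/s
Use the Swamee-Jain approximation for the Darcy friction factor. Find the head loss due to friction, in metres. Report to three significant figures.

h_f ≈ 46.2 m

V = 4Q/(πD²) = 4·0.305/(π·0.339²) = 3.379 m/s
Re = VD/ν = 3.379·0.339/4.33×10^-7 = 2.65×10^6 → turbulent
ε/D = 1.2/339 = 0.00354
Swamee-Jain: f = 0.02750
h_f = f(L/D)V²/(2g) = 0.02750·(978/0.339)·3.379²/(2·9.81) = 46.18 m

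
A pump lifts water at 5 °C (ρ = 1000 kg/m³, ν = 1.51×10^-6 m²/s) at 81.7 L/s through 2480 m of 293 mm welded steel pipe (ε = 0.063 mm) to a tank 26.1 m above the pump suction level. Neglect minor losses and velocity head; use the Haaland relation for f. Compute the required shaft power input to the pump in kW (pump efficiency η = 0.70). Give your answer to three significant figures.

P_shaft ≈ 41.9 kW

V = 4Q/(πD²) = 1.212 m/s; Re = 2.35×10^5; ε/D = 2.15×10^-4; f = 0.01663
h_f = f(L/D)V²/2g = 10.53 m
Total head H = z + h_f = 26.1 + 10.53 = 36.63 m
P_hyd = ρgQH = 1000·9.81·0.0817·36.63 = 29.36 kW
P_shaft = P_hyd/η = 29.36/0.70 = 41.95 kW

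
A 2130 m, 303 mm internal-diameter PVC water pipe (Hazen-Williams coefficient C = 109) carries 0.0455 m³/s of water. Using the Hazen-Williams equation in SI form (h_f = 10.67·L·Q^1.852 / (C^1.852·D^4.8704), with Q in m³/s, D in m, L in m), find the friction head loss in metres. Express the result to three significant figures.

h_f = 10.67·2130·0.0455^1.852 / (109^1.852·0.303^4.8704) = 4.202 m

h_f ≈ 4.20 m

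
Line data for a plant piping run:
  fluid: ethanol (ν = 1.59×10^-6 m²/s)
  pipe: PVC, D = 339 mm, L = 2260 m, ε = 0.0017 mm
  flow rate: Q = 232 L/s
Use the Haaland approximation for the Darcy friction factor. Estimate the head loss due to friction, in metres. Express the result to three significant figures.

V = 4Q/(πD²) = 4·0.232/(π·0.339²) = 2.570 m/s
Re = VD/ν = 2.570·0.339/1.59×10^-6 = 5.48×10^5 → turbulent
ε/D = 0.0017/339 = 5.01×10^-6
Haaland: f = 0.01291
h_f = f(L/D)V²/(2g) = 0.01291·(2260/0.339)·2.570²/(2·9.81) = 28.98 m

h_f ≈ 29.0 m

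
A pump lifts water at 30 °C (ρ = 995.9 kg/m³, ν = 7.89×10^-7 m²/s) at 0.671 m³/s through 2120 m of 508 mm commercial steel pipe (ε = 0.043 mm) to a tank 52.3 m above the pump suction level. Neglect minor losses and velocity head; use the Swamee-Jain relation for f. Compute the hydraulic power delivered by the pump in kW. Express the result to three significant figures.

P_hyd ≈ 535 kW

V = 4Q/(πD²) = 3.311 m/s; Re = 2.13×10^6; ε/D = 8.46×10^-5; f = 0.01255
h_f = f(L/D)V²/2g = 29.26 m
Total head H = z + h_f = 52.3 + 29.26 = 81.56 m
P_hyd = ρgQH = 995.9·9.81·0.671·81.56 = 534.7 kW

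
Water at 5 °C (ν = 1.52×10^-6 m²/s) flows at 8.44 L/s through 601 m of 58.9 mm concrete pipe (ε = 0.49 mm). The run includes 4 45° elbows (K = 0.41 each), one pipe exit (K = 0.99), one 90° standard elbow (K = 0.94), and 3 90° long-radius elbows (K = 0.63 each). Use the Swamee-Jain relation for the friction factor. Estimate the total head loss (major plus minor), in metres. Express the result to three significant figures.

V = 4Q/(πD²) = 3.098 m/s; V²/2g = 0.4890 m
Re = 1.20×10^5, ε/D = 0.00832 → f = 0.03644 (Swamee-Jain)
Major: h_f = f(L/D)·V²/2g = 0.03644·10204·0.4890 = 181.8 m
Minor: ΣK = 5.46; h_m = ΣK·V²/2g = 2.670 m
Total H_L = 181.8 + 2.670 = 184.5 m

H_L ≈ 184 m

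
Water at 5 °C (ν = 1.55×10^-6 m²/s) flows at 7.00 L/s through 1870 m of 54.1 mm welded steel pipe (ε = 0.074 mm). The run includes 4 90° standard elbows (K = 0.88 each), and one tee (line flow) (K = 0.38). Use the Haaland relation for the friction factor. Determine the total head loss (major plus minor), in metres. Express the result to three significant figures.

H_L ≈ 379 m

V = 4Q/(πD²) = 3.045 m/s; V²/2g = 0.4726 m
Re = 1.06×10^5, ε/D = 0.00137 → f = 0.02307 (Haaland)
Major: h_f = f(L/D)·V²/2g = 0.02307·34566·0.4726 = 376.9 m
Minor: ΣK = 3.90; h_m = ΣK·V²/2g = 1.843 m
Total H_L = 376.9 + 1.843 = 378.7 m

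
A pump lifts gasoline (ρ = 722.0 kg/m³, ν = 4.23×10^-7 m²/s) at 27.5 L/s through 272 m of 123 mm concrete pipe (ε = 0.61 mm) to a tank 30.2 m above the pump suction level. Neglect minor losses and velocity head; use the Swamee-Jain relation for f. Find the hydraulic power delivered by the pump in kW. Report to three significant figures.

P_hyd ≈ 9.47 kW

V = 4Q/(πD²) = 2.314 m/s; Re = 6.73×10^5; ε/D = 0.00496; f = 0.03051
h_f = f(L/D)V²/2g = 18.42 m
Total head H = z + h_f = 30.2 + 18.42 = 48.62 m
P_hyd = ρgQH = 722.0·9.81·0.0275·48.62 = 9.470 kW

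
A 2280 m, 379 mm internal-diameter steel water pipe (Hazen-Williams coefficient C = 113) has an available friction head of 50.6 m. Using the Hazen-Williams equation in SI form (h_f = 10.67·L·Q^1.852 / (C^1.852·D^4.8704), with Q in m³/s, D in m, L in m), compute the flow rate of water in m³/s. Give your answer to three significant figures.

Q ≈ 0.314 m³/s

Rearranging: Q = [h_f·C^1.852·D^4.8704 / (10.67·L)]^(1/1.852)
Q = [50.6·113^1.852·0.379^4.8704 / (10.67·2280)]^0.540 = 0.3139 m³/s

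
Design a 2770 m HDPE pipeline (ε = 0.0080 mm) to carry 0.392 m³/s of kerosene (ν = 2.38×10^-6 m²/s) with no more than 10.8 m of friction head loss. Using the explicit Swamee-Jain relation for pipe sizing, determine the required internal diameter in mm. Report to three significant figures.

Swamee-Jain (Type III): D = 0.66·[ε^1.25·(LQ²/(gh_f))^4.75 + ν·Q^9.4·(L/(gh_f))^5.2]^0.04
LQ²/(gh_f) = 4.018; L/(gh_f) = 26.14
Term 1 = ε^1.25·(…)^4.75 = 3.15×10^-4; Term 2 = ν·Q^9.4·(…)^5.2 = 0.00839
D = 0.66·(3.15×10^-4 + 0.00839)^0.04 = 0.5459 m = 546 mm
Check: V = 1.67 m/s, Re = 3.84×10^5, f = 0.01393, h_f = 10.1 m ≈ 10.8 m ✓

D ≈ 546 mm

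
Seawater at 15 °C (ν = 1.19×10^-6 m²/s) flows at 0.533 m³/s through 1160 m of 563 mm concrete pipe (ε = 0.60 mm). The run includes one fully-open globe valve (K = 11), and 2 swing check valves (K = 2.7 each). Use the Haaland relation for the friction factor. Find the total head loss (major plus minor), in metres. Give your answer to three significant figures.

V = 4Q/(πD²) = 2.141 m/s; V²/2g = 0.2336 m
Re = 1.01×10^6, ε/D = 0.00107 → f = 0.02023 (Haaland)
Major: h_f = f(L/D)·V²/2g = 0.02023·2060·0.2336 = 9.741 m
Minor: ΣK = 16.4; h_m = ΣK·V²/2g = 3.832 m
Total H_L = 9.741 + 3.832 = 13.57 m

H_L ≈ 13.6 m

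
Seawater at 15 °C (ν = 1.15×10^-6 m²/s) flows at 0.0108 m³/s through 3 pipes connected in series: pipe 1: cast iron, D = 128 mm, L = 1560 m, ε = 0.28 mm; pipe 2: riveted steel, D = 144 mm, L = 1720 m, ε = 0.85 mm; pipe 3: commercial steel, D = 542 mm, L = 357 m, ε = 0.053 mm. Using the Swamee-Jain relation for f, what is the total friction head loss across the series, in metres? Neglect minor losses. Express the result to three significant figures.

Pipe 1: V = 0.8393 m/s, Re = 9.34×10^4, ε/D = 0.00219, f = 0.02592, h_1 = f(L/D)V²/2g = 11.34 m
Pipe 2: V = 0.6631 m/s, Re = 8.30×10^4, ε/D = 0.00590, f = 0.03324, h_2 = f(L/D)V²/2g = 8.900 m
Pipe 3: V = 0.04681 m/s, Re = 2.21×10^4, ε/D = 9.78×10^-5, f = 0.02545, h_3 = f(L/D)V²/2g = 0.001872 m
Series → Q common, losses add: H = Σh = 20.24 m

H ≈ 20.2 m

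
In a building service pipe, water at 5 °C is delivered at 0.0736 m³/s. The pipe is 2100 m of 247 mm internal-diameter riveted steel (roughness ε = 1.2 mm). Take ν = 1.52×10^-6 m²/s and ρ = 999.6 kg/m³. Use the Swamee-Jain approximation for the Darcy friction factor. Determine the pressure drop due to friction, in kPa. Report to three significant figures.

V = 4Q/(πD²) = 4·0.0736/(π·0.247²) = 1.536 m/s
Re = VD/ν = 1.536·0.247/1.52×10^-6 = 2.50×10^5 → turbulent
ε/D = 1.2/247 = 0.00486
Swamee-Jain: f = 0.03065
h_f = f(L/D)V²/(2g) = 0.03065·(2100/0.247)·1.536²/(2·9.81) = 31.33 m
Δp = ρg·h_f = 999.6·9.81·31.33 = 307.2 kPa

Δp ≈ 307 kPa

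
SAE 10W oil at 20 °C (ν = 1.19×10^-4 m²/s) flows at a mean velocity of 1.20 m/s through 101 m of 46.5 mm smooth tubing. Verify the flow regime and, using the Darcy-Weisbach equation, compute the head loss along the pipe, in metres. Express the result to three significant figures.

Re = VD/ν = 1.20·0.04650/1.19×10^-4 = 469 → laminar (Re < 2300)
f = 64/Re = 0.1365
h_f = f(L/D)V²/(2g) = 0.1365·(101/0.04650)·1.20²/(2·9.81) = 21.76 m

h_f ≈ 21.8 m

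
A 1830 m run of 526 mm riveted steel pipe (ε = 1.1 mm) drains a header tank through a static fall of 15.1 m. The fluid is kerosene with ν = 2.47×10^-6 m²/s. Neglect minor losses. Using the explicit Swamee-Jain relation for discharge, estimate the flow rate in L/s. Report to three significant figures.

Swamee-Jain (Type II): Q = -0.965·√(gD⁵h_f/L)·ln[ε/(3.7D) + √(3.17ν²L/(gD³h_f))]
√(gD⁵h_f/L) = √(9.81·0.526⁵·15.1/1830) = 0.05709
ε/(3.7D) = 5.65×10^-4; √(3.17ν²L/(gD³h_f)) = 4.05×10^-5
Q = -0.965·0.05709·ln(6.057×10^-4) = 0.4082 m³/s
Check: V = 1.88 m/s, Re = 4.00×10^5, f = 0.02427, h_f = 15.2 m ≈ 15.1 m ✓

Q ≈ 408 L/s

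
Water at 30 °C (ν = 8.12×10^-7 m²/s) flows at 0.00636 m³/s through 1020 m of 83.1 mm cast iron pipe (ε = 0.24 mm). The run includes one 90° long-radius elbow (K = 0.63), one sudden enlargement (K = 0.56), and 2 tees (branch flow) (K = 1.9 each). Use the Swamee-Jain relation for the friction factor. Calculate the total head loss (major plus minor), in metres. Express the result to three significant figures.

V = 4Q/(πD²) = 1.173 m/s; V²/2g = 0.07009 m
Re = 1.20×10^5, ε/D = 0.00289 → f = 0.02724 (Swamee-Jain)
Major: h_f = f(L/D)·V²/2g = 0.02724·12274·0.07009 = 23.43 m
Minor: ΣK = 4.99; h_m = ΣK·V²/2g = 0.3497 m
Total H_L = 23.43 + 0.3497 = 23.78 m

H_L ≈ 23.8 m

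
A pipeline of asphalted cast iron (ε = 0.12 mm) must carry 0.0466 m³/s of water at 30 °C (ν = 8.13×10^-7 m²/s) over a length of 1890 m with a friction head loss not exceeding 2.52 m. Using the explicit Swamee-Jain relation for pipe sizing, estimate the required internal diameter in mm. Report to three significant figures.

Swamee-Jain (Type III): D = 0.66·[ε^1.25·(LQ²/(gh_f))^4.75 + ν·Q^9.4·(L/(gh_f))^5.2]^0.04
LQ²/(gh_f) = 0.1660; L/(gh_f) = 76.45
Term 1 = ε^1.25·(…)^4.75 = 2.48×10^-9; Term 2 = ν·Q^9.4·(…)^5.2 = 1.54×10^-9
D = 0.66·(2.48×10^-9 + 1.54×10^-9)^0.04 = 0.3046 m = 305 mm
Check: V = 0.640 m/s, Re = 2.40×10^5, f = 0.01803, h_f = 2.33 m ≈ 2.52 m ✓

D ≈ 305 mm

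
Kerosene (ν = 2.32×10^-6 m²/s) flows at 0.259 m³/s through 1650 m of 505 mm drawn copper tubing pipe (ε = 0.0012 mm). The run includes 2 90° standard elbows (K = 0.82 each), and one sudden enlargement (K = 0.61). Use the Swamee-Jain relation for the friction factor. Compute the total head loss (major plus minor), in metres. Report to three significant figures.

H_L ≈ 4.25 m

V = 4Q/(πD²) = 1.293 m/s; V²/2g = 0.08522 m
Re = 2.81×10^5, ε/D = 2.38×10^-6 → f = 0.01457 (Swamee-Jain)
Major: h_f = f(L/D)·V²/2g = 0.01457·3267·0.08522 = 4.058 m
Minor: ΣK = 2.25; h_m = ΣK·V²/2g = 0.1918 m
Total H_L = 4.058 + 0.1918 = 4.250 m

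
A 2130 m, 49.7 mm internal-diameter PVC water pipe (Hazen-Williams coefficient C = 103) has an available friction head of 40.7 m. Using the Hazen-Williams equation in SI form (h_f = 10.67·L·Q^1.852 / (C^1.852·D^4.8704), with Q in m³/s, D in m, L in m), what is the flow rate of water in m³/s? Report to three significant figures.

Rearranging: Q = [h_f·C^1.852·D^4.8704 / (10.67·L)]^(1/1.852)
Q = [40.7·103^1.852·0.0497^4.8704 / (10.67·2130)]^0.540 = 0.001263 m³/s

Q ≈ 0.00126 m³/s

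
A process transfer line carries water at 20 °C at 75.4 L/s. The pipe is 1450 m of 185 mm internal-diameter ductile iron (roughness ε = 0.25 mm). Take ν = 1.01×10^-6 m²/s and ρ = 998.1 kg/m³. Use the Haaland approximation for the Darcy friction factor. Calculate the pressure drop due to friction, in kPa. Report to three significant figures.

Δp ≈ 665 kPa

V = 4Q/(πD²) = 4·0.0754/(π·0.185²) = 2.805 m/s
Re = VD/ν = 2.805·0.185/1.01×10^-6 = 5.14×10^5 → turbulent
ε/D = 0.25/185 = 0.00135
Haaland: f = 0.02161
h_f = f(L/D)V²/(2g) = 0.02161·(1450/0.185)·2.805²/(2·9.81) = 67.93 m
Δp = ρg·h_f = 998.1·9.81·67.93 = 665.1 kPa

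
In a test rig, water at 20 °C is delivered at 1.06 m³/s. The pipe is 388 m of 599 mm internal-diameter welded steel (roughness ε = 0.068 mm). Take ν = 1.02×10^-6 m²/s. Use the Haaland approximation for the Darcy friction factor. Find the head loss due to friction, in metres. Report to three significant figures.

V = 4Q/(πD²) = 4·1.06/(π·0.599²) = 3.762 m/s
Re = VD/ν = 3.762·0.599/1.02×10^-6 = 2.21×10^6 → turbulent
ε/D = 0.068/599 = 1.14×10^-4
Haaland: f = 0.01291
h_f = f(L/D)V²/(2g) = 0.01291·(388/0.599)·3.762²/(2·9.81) = 6.031 m

h_f ≈ 6.03 m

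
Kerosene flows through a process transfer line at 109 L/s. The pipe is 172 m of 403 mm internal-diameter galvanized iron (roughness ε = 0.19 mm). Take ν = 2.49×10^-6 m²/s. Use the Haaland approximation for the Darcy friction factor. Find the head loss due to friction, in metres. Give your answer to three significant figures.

h_f ≈ 0.305 m

V = 4Q/(πD²) = 4·0.109/(π·0.403²) = 0.8545 m/s
Re = VD/ν = 0.8545·0.403/2.49×10^-6 = 1.38×10^5 → turbulent
ε/D = 0.19/403 = 4.71×10^-4
Haaland: f = 0.01918
h_f = f(L/D)V²/(2g) = 0.01918·(172/0.403)·0.8545²/(2·9.81) = 0.3047 m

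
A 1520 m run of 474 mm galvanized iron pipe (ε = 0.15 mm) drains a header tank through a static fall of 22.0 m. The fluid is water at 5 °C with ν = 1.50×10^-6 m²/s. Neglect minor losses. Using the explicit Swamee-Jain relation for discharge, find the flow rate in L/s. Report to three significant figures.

Q ≈ 514 L/s

Swamee-Jain (Type II): Q = -0.965·√(gD⁵h_f/L)·ln[ε/(3.7D) + √(3.17ν²L/(gD³h_f))]
√(gD⁵h_f/L) = √(9.81·0.474⁵·22.0/1520) = 0.05829
ε/(3.7D) = 8.55×10^-5; √(3.17ν²L/(gD³h_f)) = 2.17×10^-5
Q = -0.965·0.05829·ln(1.072×10^-4) = 0.5141 m³/s
Check: V = 2.91 m/s, Re = 9.21×10^5, f = 0.01596, h_f = 22.1 m ≈ 22.0 m ✓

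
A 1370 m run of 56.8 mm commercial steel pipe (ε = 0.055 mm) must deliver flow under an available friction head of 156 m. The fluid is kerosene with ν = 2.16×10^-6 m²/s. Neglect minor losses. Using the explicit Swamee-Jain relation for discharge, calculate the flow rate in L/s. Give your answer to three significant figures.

Q ≈ 5.91 L/s

Swamee-Jain (Type II): Q = -0.965·√(gD⁵h_f/L)·ln[ε/(3.7D) + √(3.17ν²L/(gD³h_f))]
√(gD⁵h_f/L) = √(9.81·0.0568⁵·156/1370) = 8.127×10^-4
ε/(3.7D) = 2.62×10^-4; √(3.17ν²L/(gD³h_f)) = 2.69×10^-4
Q = -0.965·8.127×10^-4·ln(5.305×10^-4) = 0.005914 m³/s
Check: V = 2.33 m/s, Re = 6.14×10^4, f = 0.02345, h_f = 157 m ≈ 156 m ✓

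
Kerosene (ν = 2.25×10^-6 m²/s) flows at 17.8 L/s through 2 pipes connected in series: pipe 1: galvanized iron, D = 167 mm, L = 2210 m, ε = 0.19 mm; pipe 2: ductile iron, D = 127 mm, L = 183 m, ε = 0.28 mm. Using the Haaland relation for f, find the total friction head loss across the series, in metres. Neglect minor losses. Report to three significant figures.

H ≈ 14.2 m

Pipe 1: V = 0.8126 m/s, Re = 6.03×10^4, ε/D = 0.00114, f = 0.02357, h_1 = f(L/D)V²/2g = 10.50 m
Pipe 2: V = 1.405 m/s, Re = 7.93×10^4, ε/D = 0.00220, f = 0.02585, h_2 = f(L/D)V²/2g = 3.748 m
Series → Q common, losses add: H = Σh = 14.25 m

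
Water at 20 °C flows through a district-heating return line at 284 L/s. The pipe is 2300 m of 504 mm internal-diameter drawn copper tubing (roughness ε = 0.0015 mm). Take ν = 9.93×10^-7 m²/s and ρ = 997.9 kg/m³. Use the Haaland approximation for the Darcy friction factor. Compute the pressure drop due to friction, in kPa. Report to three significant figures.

V = 4Q/(πD²) = 4·0.284/(π·0.504²) = 1.424 m/s
Re = VD/ν = 1.424·0.504/9.93×10^-7 = 7.23×10^5 → turbulent
ε/D = 0.0015/504 = 2.98×10^-6
Haaland: f = 0.01229
h_f = f(L/D)V²/(2g) = 0.01229·(2300/0.504)·1.424²/(2·9.81) = 5.791 m
Δp = ρg·h_f = 997.9·9.81·5.791 = 56.69 kPa

Δp ≈ 56.7 kPa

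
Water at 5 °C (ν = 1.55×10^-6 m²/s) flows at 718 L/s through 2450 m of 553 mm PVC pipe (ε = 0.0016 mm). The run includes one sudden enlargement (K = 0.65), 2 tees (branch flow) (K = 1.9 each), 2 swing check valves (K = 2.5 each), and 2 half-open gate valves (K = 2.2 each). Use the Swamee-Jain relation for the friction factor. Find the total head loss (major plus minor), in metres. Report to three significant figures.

H_L ≈ 29.6 m

V = 4Q/(πD²) = 2.989 m/s; V²/2g = 0.4555 m
Re = 1.07×10^6, ε/D = 2.89×10^-6 → f = 0.01156 (Swamee-Jain)
Major: h_f = f(L/D)·V²/2g = 0.01156·4430·0.4555 = 23.32 m
Minor: ΣK = 13.8; h_m = ΣK·V²/2g = 6.308 m
Total H_L = 23.32 + 6.308 = 29.63 m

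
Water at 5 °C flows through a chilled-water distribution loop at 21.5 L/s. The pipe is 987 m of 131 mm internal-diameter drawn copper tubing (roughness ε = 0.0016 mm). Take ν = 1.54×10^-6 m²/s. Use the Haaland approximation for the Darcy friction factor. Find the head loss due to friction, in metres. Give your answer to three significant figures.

V = 4Q/(πD²) = 4·0.0215/(π·0.131²) = 1.595 m/s
Re = VD/ν = 1.595·0.131/1.54×10^-6 = 1.36×10^5 → turbulent
ε/D = 0.0016/131 = 1.22×10^-5
Haaland: f = 0.01680
h_f = f(L/D)V²/(2g) = 0.01680·(987/0.131)·1.595²/(2·9.81) = 16.41 m

h_f ≈ 16.4 m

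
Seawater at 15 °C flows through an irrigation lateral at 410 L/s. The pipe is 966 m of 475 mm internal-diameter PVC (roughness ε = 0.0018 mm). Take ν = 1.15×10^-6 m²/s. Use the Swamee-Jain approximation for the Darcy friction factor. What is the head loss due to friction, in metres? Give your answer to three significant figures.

V = 4Q/(πD²) = 4·0.410/(π·0.475²) = 2.314 m/s
Re = VD/ν = 2.314·0.475/1.15×10^-6 = 9.56×10^5 → turbulent
ε/D = 0.0018/475 = 3.79×10^-6
Swamee-Jain: f = 0.01179
h_f = f(L/D)V²/(2g) = 0.01179·(966/0.475)·2.314²/(2·9.81) = 6.541 m

h_f ≈ 6.54 m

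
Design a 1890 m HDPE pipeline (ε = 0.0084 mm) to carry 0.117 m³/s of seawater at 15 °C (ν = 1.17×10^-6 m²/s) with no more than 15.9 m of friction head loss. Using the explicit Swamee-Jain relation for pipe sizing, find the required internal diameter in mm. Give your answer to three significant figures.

D ≈ 288 mm

Swamee-Jain (Type III): D = 0.66·[ε^1.25·(LQ²/(gh_f))^4.75 + ν·Q^9.4·(L/(gh_f))^5.2]^0.04
LQ²/(gh_f) = 0.1659; L/(gh_f) = 12.12
Term 1 = ε^1.25·(…)^4.75 = 8.90×10^-11; Term 2 = ν·Q^9.4·(…)^5.2 = 8.77×10^-10
D = 0.66·(8.90×10^-11 + 8.77×10^-10)^0.04 = 0.2877 m = 288 mm
Check: V = 1.80 m/s, Re = 4.43×10^5, f = 0.01380, h_f = 15.0 m ≈ 15.9 m ✓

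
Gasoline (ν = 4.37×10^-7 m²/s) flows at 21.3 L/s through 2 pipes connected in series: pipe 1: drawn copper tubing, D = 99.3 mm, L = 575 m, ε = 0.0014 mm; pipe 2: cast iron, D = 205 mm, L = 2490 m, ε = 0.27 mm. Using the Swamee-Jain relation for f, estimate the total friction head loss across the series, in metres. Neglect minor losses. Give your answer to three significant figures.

H ≈ 34.3 m

Pipe 1: V = 2.750 m/s, Re = 6.25×10^5, ε/D = 1.41×10^-5, f = 0.01284, h_1 = f(L/D)V²/2g = 28.67 m
Pipe 2: V = 0.6453 m/s, Re = 3.03×10^5, ε/D = 0.00132, f = 0.02196, h_2 = f(L/D)V²/2g = 5.663 m
Series → Q common, losses add: H = Σh = 34.33 m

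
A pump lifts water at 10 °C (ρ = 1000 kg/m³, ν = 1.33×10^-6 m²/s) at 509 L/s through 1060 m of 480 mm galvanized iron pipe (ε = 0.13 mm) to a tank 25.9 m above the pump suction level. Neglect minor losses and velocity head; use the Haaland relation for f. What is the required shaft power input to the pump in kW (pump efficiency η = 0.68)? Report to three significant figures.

V = 4Q/(πD²) = 2.813 m/s; Re = 1.02×10^6; ε/D = 2.71×10^-4; f = 0.01532
h_f = f(L/D)V²/2g = 13.64 m
Total head H = z + h_f = 25.9 + 13.64 = 39.54 m
P_hyd = ρgQH = 1000·9.81·0.509·39.54 = 197.5 kW
P_shaft = P_hyd/η = 197.5/0.68 = 290.4 kW

P_shaft ≈ 290 kW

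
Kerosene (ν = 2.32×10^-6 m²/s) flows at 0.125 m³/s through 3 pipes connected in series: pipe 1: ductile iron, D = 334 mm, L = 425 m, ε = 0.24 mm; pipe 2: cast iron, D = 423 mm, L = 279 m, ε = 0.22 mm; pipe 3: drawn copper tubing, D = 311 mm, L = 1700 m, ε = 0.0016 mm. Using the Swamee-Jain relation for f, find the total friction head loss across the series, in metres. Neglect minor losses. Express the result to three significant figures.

H ≈ 14.7 m

Pipe 1: V = 1.427 m/s, Re = 2.05×10^5, ε/D = 7.19×10^-4, f = 0.01996, h_1 = f(L/D)V²/2g = 2.635 m
Pipe 2: V = 0.8895 m/s, Re = 1.62×10^5, ε/D = 5.20×10^-4, f = 0.01942, h_2 = f(L/D)V²/2g = 0.5164 m
Pipe 3: V = 1.646 m/s, Re = 2.21×10^5, ε/D = 5.14×10^-6, f = 0.01529, h_3 = f(L/D)V²/2g = 11.53 m
Series → Q common, losses add: H = Σh = 14.69 m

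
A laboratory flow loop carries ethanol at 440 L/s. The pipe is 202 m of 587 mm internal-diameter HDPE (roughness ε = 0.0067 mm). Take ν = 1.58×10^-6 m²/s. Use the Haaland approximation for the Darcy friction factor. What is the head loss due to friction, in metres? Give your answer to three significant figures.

h_f ≈ 0.593 m

V = 4Q/(πD²) = 4·0.440/(π·0.587²) = 1.626 m/s
Re = VD/ν = 1.626·0.587/1.58×10^-6 = 6.04×10^5 → turbulent
ε/D = 0.0067/587 = 1.14×10^-5
Haaland: f = 0.01278
h_f = f(L/D)V²/(2g) = 0.01278·(202/0.587)·1.626²/(2·9.81) = 0.5926 m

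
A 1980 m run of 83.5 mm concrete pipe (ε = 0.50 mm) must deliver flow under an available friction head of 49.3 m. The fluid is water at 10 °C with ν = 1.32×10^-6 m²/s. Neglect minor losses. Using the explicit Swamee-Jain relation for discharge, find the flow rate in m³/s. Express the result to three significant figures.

Q ≈ 0.00606 m³/s

Swamee-Jain (Type II): Q = -0.965·√(gD⁵h_f/L)·ln[ε/(3.7D) + √(3.17ν²L/(gD³h_f))]
√(gD⁵h_f/L) = √(9.81·0.0835⁵·49.3/1980) = 9.957×10^-4
ε/(3.7D) = 0.00162; √(3.17ν²L/(gD³h_f)) = 1.97×10^-4
Q = -0.965·9.957×10^-4·ln(0.001815) = 0.006065 m³/s
Check: V = 1.11 m/s, Re = 7.01×10^4, f = 0.03358, h_f = 49.8 m ≈ 49.3 m ✓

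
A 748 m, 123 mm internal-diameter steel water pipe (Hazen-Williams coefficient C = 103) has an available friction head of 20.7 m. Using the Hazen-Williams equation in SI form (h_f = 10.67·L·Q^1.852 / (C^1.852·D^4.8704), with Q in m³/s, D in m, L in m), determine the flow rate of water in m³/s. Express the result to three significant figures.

Rearranging: Q = [h_f·C^1.852·D^4.8704 / (10.67·L)]^(1/1.852)
Q = [20.7·103^1.852·0.123^4.8704 / (10.67·748)]^0.540 = 0.01671 m³/s

Q ≈ 0.0167 m³/s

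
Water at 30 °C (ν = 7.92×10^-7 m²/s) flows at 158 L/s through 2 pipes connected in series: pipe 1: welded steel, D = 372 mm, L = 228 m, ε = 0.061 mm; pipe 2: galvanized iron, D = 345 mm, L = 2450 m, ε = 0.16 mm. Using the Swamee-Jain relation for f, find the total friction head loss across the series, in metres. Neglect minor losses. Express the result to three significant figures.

Pipe 1: V = 1.454 m/s, Re = 6.83×10^5, ε/D = 1.64×10^-4, f = 0.01476, h_1 = f(L/D)V²/2g = 0.9741 m
Pipe 2: V = 1.690 m/s, Re = 7.36×10^5, ε/D = 4.64×10^-4, f = 0.01724, h_2 = f(L/D)V²/2g = 17.82 m
Series → Q common, losses add: H = Σh = 18.80 m

H ≈ 18.8 m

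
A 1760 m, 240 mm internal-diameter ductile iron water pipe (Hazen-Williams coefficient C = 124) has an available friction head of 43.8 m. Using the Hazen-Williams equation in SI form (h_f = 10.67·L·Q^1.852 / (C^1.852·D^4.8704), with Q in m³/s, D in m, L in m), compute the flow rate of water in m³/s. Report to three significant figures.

Rearranging: Q = [h_f·C^1.852·D^4.8704 / (10.67·L)]^(1/1.852)
Q = [43.8·124^1.852·0.240^4.8704 / (10.67·1760)]^0.540 = 0.1102 m³/s

Q ≈ 0.110 m³/s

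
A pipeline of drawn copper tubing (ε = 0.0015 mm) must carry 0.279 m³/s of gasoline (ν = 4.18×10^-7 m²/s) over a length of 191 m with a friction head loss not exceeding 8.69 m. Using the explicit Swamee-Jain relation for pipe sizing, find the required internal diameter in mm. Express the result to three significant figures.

Swamee-Jain (Type III): D = 0.66·[ε^1.25·(LQ²/(gh_f))^4.75 + ν·Q^9.4·(L/(gh_f))^5.2]^0.04
LQ²/(gh_f) = 0.1744; L/(gh_f) = 2.240
Term 1 = ε^1.25·(…)^4.75 = 1.31×10^-11; Term 2 = ν·Q^9.4·(…)^5.2 = 1.70×10^-10
D = 0.66·(1.31×10^-11 + 1.70×10^-10)^0.04 = 0.2692 m = 269 mm
Check: V = 4.90 m/s, Re = 3.16×10^6, f = 0.009934, h_f = 8.63 m ≈ 8.69 m ✓

D ≈ 269 mm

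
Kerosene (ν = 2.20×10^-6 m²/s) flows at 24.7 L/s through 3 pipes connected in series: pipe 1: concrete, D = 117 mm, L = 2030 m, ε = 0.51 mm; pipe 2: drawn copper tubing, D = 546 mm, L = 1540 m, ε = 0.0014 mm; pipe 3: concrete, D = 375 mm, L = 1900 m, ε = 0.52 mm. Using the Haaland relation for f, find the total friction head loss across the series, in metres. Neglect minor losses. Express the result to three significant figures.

Pipe 1: V = 2.297 m/s, Re = 1.22×10^5, ε/D = 0.00436, f = 0.02997, h_1 = f(L/D)V²/2g = 139.9 m
Pipe 2: V = 0.1055 m/s, Re = 2.62×10^4, ε/D = 2.56×10^-6, f = 0.02410, h_2 = f(L/D)V²/2g = 0.03855 m
Pipe 3: V = 0.2236 m/s, Re = 3.81×10^4, ε/D = 0.00139, f = 0.02562, h_3 = f(L/D)V²/2g = 0.3309 m
Series → Q common, losses add: H = Σh = 140.2 m

H ≈ 140 m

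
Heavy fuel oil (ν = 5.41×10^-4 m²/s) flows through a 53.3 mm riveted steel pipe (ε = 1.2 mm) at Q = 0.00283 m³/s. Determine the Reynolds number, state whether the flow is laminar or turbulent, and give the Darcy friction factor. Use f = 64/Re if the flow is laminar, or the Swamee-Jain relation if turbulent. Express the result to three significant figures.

Re ≈ 125; laminar; f = 64/Re ≈ 0.512

V = 4Q/(πD²) = 1.268 m/s
Re = VD/ν = 1.268·0.0533/5.41×10^-4 = 125
Re < 2300 → laminar → f = 64/Re = 0.5122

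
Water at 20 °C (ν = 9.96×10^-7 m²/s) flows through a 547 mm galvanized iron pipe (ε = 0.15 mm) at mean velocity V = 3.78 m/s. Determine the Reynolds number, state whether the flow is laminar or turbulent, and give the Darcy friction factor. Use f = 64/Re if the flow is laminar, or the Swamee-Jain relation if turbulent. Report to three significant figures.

Re = VD/ν = 3.780·0.547/9.96×10^-7 = 2.08×10^6
Re > 4000 → turbulent; ε/D = 2.74×10^-4
Swamee-Jain: f = 0.01512

Re ≈ 2.08×10^6; turbulent; f ≈ 0.0151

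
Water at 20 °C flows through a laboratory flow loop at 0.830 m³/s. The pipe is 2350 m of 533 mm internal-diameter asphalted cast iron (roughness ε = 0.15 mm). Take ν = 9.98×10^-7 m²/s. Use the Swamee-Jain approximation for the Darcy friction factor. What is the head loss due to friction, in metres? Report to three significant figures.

V = 4Q/(πD²) = 4·0.830/(π·0.533²) = 3.720 m/s
Re = VD/ν = 3.720·0.533/9.98×10^-7 = 1.99×10^6 → turbulent
ε/D = 0.15/533 = 2.81×10^-4
Swamee-Jain: f = 0.01521
h_f = f(L/D)V²/(2g) = 0.01521·(2350/0.533)·3.720²/(2·9.81) = 47.31 m

h_f ≈ 47.3 m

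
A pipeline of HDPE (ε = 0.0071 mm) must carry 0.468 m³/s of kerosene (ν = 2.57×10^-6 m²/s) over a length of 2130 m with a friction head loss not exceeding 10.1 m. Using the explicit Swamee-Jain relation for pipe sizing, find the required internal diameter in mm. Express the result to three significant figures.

D ≈ 562 mm

Swamee-Jain (Type III): D = 0.66·[ε^1.25·(LQ²/(gh_f))^4.75 + ν·Q^9.4·(L/(gh_f))^5.2]^0.04
LQ²/(gh_f) = 4.708; L/(gh_f) = 21.50
Term 1 = ε^1.25·(…)^4.75 = 5.76×10^-4; Term 2 = ν·Q^9.4·(…)^5.2 = 0.0173
D = 0.66·(5.76×10^-4 + 0.0173)^0.04 = 0.5619 m = 562 mm
Check: V = 1.89 m/s, Re = 4.13×10^5, f = 0.01373, h_f = 9.45 m ≈ 10.1 m ✓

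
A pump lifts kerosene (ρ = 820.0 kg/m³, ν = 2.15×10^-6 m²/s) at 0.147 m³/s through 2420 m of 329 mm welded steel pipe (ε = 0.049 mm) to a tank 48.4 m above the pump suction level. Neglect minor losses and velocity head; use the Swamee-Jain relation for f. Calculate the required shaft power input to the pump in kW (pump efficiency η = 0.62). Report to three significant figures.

P_shaft ≈ 127 kW

V = 4Q/(πD²) = 1.729 m/s; Re = 2.65×10^5; ε/D = 1.49×10^-4; f = 0.01614
h_f = f(L/D)V²/2g = 18.09 m
Total head H = z + h_f = 48.4 + 18.09 = 66.49 m
P_hyd = ρgQH = 820.0·9.81·0.147·66.49 = 78.62 kW
P_shaft = P_hyd/η = 78.62/0.62 = 126.8 kW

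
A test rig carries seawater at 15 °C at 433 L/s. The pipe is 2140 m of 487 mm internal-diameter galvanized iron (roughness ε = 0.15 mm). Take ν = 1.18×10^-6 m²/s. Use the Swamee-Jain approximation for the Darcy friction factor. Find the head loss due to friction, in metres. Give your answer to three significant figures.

V = 4Q/(πD²) = 4·0.433/(π·0.487²) = 2.325 m/s
Re = VD/ν = 2.325·0.487/1.18×10^-6 = 9.59×10^5 → turbulent
ε/D = 0.15/487 = 3.08×10^-4
Swamee-Jain: f = 0.01586
h_f = f(L/D)V²/(2g) = 0.01586·(2140/0.487)·2.325²/(2·9.81) = 19.19 m

h_f ≈ 19.2 m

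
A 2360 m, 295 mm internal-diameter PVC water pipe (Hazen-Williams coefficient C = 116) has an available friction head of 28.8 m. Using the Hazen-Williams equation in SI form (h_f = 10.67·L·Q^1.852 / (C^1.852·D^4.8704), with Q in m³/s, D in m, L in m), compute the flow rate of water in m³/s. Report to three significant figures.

Q ≈ 0.121 m³/s

Rearranging: Q = [h_f·C^1.852·D^4.8704 / (10.67·L)]^(1/1.852)
Q = [28.8·116^1.852·0.295^4.8704 / (10.67·2360)]^0.540 = 0.1207 m³/s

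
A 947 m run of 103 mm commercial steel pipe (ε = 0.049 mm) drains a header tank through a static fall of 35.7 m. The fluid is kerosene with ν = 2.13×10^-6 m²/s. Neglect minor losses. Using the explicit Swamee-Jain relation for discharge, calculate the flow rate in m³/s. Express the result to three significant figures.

Q ≈ 0.0161 m³/s

Swamee-Jain (Type II): Q = -0.965·√(gD⁵h_f/L)·ln[ε/(3.7D) + √(3.17ν²L/(gD³h_f))]
√(gD⁵h_f/L) = √(9.81·0.103⁵·35.7/947) = 0.002071
ε/(3.7D) = 1.29×10^-4; √(3.17ν²L/(gD³h_f)) = 1.89×10^-4
Q = -0.965·0.002071·ln(3.172×10^-4) = 0.01610 m³/s
Check: V = 1.93 m/s, Re = 9.34×10^4, f = 0.02049, h_f = 35.8 m ≈ 35.7 m ✓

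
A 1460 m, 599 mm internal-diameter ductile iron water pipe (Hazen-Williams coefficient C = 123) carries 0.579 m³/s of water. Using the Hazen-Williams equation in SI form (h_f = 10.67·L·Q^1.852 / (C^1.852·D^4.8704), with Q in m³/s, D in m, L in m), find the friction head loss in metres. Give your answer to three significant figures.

h_f ≈ 9.26 m

h_f = 10.67·1460·0.579^1.852 / (123^1.852·0.599^4.8704) = 9.258 m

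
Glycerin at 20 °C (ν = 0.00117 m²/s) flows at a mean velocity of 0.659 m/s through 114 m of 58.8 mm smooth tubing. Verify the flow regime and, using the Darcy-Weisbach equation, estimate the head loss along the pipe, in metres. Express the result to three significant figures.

h_f ≈ 82.9 m

Re = VD/ν = 0.659·0.05880/0.00117 = 33.1 → laminar (Re < 2300)
f = 64/Re = 1.932
h_f = f(L/D)V²/(2g) = 1.932·(114/0.05880)·0.659²/(2·9.81) = 82.93 m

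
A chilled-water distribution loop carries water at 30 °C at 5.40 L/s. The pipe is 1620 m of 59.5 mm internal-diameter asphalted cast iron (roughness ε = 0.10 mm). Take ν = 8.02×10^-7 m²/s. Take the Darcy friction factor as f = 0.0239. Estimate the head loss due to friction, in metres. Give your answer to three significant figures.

h_f ≈ 125 m

V = 4Q/(πD²) = 4·0.00540/(π·0.0595²) = 1.942 m/s
h_f = f(L/D)V²/(2g) = 0.02390·(1620/0.0595)·1.942²/(2·9.81) = 125.1 m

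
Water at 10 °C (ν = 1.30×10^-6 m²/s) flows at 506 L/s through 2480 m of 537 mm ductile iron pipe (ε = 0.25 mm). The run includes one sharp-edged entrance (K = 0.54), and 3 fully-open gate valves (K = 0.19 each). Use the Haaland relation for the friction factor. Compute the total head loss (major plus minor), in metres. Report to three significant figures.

H_L ≈ 20.2 m

V = 4Q/(πD²) = 2.234 m/s; V²/2g = 0.2544 m
Re = 9.23×10^5, ε/D = 4.66×10^-4 → f = 0.01697 (Haaland)
Major: h_f = f(L/D)·V²/2g = 0.01697·4618·0.2544 = 19.94 m
Minor: ΣK = 1.11; h_m = ΣK·V²/2g = 0.2824 m
Total H_L = 19.94 + 0.2824 = 20.22 m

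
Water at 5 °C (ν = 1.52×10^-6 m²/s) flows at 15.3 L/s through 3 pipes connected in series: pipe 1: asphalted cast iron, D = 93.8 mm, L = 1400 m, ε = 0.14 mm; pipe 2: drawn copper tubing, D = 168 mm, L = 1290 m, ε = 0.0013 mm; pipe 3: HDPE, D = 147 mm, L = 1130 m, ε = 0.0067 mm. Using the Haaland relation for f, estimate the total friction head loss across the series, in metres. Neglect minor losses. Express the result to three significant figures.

Pipe 1: V = 2.214 m/s, Re = 1.37×10^5, ε/D = 0.00149, f = 0.02310, h_1 = f(L/D)V²/2g = 86.15 m
Pipe 2: V = 0.6902 m/s, Re = 7.63×10^4, ε/D = 7.74×10^-6, f = 0.01890, h_2 = f(L/D)V²/2g = 3.524 m
Pipe 3: V = 0.9015 m/s, Re = 8.72×10^4, ε/D = 4.56×10^-5, f = 0.01852, h_3 = f(L/D)V²/2g = 5.896 m
Series → Q common, losses add: H = Σh = 95.57 m

H ≈ 95.6 m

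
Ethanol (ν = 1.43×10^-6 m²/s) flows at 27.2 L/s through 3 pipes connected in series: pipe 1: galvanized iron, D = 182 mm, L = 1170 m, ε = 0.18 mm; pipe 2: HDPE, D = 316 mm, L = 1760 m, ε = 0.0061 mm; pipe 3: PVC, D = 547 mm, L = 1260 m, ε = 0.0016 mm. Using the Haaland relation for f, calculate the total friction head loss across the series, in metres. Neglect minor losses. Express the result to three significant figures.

H ≈ 8.35 m

Pipe 1: V = 1.046 m/s, Re = 1.33×10^5, ε/D = 9.89×10^-4, f = 0.02142, h_1 = f(L/D)V²/2g = 7.672 m
Pipe 2: V = 0.3468 m/s, Re = 7.66×10^4, ε/D = 1.93×10^-5, f = 0.01892, h_2 = f(L/D)V²/2g = 0.6460 m
Pipe 3: V = 0.1157 m/s, Re = 4.43×10^4, ε/D = 2.93×10^-6, f = 0.02130, h_3 = f(L/D)V²/2g = 0.03350 m
Series → Q common, losses add: H = Σh = 8.352 m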